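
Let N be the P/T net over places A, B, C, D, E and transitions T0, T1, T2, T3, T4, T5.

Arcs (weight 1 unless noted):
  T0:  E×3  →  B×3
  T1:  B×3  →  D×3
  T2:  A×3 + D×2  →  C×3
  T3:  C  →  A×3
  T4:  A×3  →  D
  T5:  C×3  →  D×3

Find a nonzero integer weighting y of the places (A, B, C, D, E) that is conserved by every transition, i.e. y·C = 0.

Incidence matrix C (rows=places, cols=transitions):
       T0   T1   T2   T3   T4   T5
    A   0    0   -3    3   -3    0
    B   3   -3    0    0    0    0
    C   0    0    3   -1    0   -3
    D   0    3   -2    0    1    3
    E  -3    0    0    0    0    0

Candidate y = [1, 3, 3, 3, 3]; check y·C column-wise:
  col T0: 1·0 + 3·3 + 3·0 + 3·0 + 3·-3 = 0
  col T1: 1·0 + 3·-3 + 3·0 + 3·3 + 3·0 = 0
  col T2: 1·-3 + 3·0 + 3·3 + 3·-2 + 3·0 = 0
  col T3: 1·3 + 3·0 + 3·-1 + 3·0 + 3·0 = 0
  col T4: 1·-3 + 3·0 + 3·0 + 3·1 + 3·0 = 0
  col T5: 1·0 + 3·0 + 3·-3 + 3·3 + 3·0 = 0

y = (A:1, B:3, C:3, D:3, E:3)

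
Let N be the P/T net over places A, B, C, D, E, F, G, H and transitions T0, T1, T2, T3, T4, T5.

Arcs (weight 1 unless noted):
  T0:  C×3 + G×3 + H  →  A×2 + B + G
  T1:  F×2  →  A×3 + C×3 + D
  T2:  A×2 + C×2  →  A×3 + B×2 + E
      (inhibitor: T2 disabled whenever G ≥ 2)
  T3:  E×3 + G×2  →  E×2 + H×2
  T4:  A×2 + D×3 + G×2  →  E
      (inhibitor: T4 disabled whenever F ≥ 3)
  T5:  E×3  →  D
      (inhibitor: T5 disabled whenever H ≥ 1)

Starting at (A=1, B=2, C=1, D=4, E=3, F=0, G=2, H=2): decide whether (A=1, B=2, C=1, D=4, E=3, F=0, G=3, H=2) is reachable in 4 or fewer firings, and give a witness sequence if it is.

NO — not reachable within 4 firings

depth 0: 1 marking
depth 1: 2 markings reached so far
depth 2: 2 markings reached so far
(frontier empty at depth 2; search complete)
target is not among the 2 markings reachable within 4 steps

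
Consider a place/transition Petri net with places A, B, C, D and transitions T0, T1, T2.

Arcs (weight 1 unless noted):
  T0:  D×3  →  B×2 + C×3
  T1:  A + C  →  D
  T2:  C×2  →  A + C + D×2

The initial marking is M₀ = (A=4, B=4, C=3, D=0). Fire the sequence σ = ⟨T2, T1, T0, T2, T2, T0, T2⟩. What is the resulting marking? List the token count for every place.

(A=7, B=8, C=4, D=3)

step 1: fire T2:  (A=4, B=4, C=3, D=0) → (A=5, B=4, C=2, D=2)
step 2: fire T1:  (A=5, B=4, C=2, D=2) → (A=4, B=4, C=1, D=3)
step 3: fire T0:  (A=4, B=4, C=1, D=3) → (A=4, B=6, C=4, D=0)
step 4: fire T2:  (A=4, B=6, C=4, D=0) → (A=5, B=6, C=3, D=2)
step 5: fire T2:  (A=5, B=6, C=3, D=2) → (A=6, B=6, C=2, D=4)
step 6: fire T0:  (A=6, B=6, C=2, D=4) → (A=6, B=8, C=5, D=1)
step 7: fire T2:  (A=6, B=8, C=5, D=1) → (A=7, B=8, C=4, D=3)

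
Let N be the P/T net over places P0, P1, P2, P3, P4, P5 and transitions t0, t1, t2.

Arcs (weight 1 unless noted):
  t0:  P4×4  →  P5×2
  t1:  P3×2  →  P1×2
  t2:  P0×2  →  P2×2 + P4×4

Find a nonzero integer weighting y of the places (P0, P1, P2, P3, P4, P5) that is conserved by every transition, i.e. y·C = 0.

y = (P0:1, P1:0, P2:1, P3:0, P4:0, P5:0)

Incidence matrix C (rows=places, cols=transitions):
       t0   t1   t2
   P0   0    0   -2
   P1   0    2    0
   P2   0    0    2
   P3   0   -2    0
   P4  -4    0    4
   P5   2    0    0

Candidate y = [1, 0, 1, 0, 0, 0]; check y·C column-wise:
  col t0: 1·0 + 1·0 + 0·-4 + 0·2 = 0
  col t1: 1·0 + 0·2 + 1·0 + 0·-2 = 0
  col t2: 1·-2 + 1·2 + 0·4 = 0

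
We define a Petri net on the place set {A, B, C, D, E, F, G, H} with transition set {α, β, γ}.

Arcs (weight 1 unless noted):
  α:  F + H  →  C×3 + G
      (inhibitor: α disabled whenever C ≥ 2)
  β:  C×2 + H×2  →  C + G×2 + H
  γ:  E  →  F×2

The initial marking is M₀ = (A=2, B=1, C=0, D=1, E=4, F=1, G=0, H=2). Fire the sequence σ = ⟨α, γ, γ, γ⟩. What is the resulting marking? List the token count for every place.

step 1: fire α:  (A=2, B=1, C=0, D=1, E=4, F=1, G=0, H=2) → (A=2, B=1, C=3, D=1, E=4, F=0, G=1, H=1)
step 2: fire γ:  (A=2, B=1, C=3, D=1, E=4, F=0, G=1, H=1) → (A=2, B=1, C=3, D=1, E=3, F=2, G=1, H=1)
step 3: fire γ:  (A=2, B=1, C=3, D=1, E=3, F=2, G=1, H=1) → (A=2, B=1, C=3, D=1, E=2, F=4, G=1, H=1)
step 4: fire γ:  (A=2, B=1, C=3, D=1, E=2, F=4, G=1, H=1) → (A=2, B=1, C=3, D=1, E=1, F=6, G=1, H=1)

(A=2, B=1, C=3, D=1, E=1, F=6, G=1, H=1)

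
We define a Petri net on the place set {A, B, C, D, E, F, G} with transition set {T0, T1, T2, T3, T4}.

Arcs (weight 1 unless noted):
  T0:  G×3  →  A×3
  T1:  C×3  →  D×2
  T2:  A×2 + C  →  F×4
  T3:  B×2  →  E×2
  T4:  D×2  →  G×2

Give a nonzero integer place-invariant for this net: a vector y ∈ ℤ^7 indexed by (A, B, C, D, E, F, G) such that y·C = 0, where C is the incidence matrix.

y = (A:0, B:1, C:0, D:0, E:1, F:0, G:0)

Incidence matrix C (rows=places, cols=transitions):
       T0   T1   T2   T3   T4
    A   3    0   -2    0    0
    B   0    0    0   -2    0
    C   0   -3   -1    0    0
    D   0    2    0    0   -2
    E   0    0    0    2    0
    F   0    0    4    0    0
    G  -3    0    0    0    2

Candidate y = [0, 1, 0, 0, 1, 0, 0]; check y·C column-wise:
  col T0: 0·3 + 1·0 + 1·0 + 0·-3 = 0
  col T1: 1·0 + 0·-3 + 0·2 + 1·0 = 0
  col T2: 0·-2 + 1·0 + 0·-1 + 1·0 + 0·4 = 0
  col T3: 1·-2 + 1·2 = 0
  col T4: 1·0 + 0·-2 + 1·0 + 0·2 = 0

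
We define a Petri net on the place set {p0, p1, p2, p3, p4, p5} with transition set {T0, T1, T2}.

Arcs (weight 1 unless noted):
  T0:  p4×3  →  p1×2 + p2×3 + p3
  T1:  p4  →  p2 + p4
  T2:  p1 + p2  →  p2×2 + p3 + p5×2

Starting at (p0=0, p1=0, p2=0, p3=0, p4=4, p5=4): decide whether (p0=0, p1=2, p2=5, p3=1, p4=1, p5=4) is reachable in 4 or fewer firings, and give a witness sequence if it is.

YES — reachable via ⟨T0, T1, T1⟩ (3 firings)

step 1: fire T0:  (p0=0, p1=0, p2=0, p3=0, p4=4, p5=4) → (p0=0, p1=2, p2=3, p3=1, p4=1, p5=4)
step 2: fire T1:  (p0=0, p1=2, p2=3, p3=1, p4=1, p5=4) → (p0=0, p1=2, p2=4, p3=1, p4=1, p5=4)
step 3: fire T1:  (p0=0, p1=2, p2=4, p3=1, p4=1, p5=4) → (p0=0, p1=2, p2=5, p3=1, p4=1, p5=4)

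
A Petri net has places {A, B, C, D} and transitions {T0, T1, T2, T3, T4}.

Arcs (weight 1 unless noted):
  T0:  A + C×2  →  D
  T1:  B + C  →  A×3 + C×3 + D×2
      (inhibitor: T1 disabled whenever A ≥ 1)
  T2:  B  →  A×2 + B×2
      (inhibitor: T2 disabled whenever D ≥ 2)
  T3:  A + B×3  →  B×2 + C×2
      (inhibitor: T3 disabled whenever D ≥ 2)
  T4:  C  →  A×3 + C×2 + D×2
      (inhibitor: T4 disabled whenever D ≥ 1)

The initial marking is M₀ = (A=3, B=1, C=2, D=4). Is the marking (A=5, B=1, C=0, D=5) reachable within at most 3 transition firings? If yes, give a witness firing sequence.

depth 0: 1 marking
depth 1: 2 markings reached so far
depth 2: 2 markings reached so far
(frontier empty at depth 2; search complete)
target is not among the 2 markings reachable within 3 steps

NO — not reachable within 3 firings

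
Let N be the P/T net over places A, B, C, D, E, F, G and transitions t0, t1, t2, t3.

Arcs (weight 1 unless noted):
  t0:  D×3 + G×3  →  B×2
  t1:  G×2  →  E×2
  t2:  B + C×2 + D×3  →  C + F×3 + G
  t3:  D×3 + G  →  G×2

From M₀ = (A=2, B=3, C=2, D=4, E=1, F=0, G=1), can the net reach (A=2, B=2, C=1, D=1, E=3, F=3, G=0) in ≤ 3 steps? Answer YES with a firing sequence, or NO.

YES — reachable via ⟨t2, t1⟩ (2 firings)

step 1: fire t2:  (A=2, B=3, C=2, D=4, E=1, F=0, G=1) → (A=2, B=2, C=1, D=1, E=1, F=3, G=2)
step 2: fire t1:  (A=2, B=2, C=1, D=1, E=1, F=3, G=2) → (A=2, B=2, C=1, D=1, E=3, F=3, G=0)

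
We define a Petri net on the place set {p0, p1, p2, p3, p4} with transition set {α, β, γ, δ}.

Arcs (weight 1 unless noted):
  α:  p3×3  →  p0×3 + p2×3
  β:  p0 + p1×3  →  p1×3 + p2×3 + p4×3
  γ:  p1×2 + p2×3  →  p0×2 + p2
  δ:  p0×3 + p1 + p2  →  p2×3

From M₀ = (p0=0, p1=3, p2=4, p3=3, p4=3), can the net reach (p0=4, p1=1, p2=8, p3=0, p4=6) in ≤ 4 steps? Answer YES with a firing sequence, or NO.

YES — reachable via ⟨α, β, γ⟩ (3 firings)

step 1: fire α:  (p0=0, p1=3, p2=4, p3=3, p4=3) → (p0=3, p1=3, p2=7, p3=0, p4=3)
step 2: fire β:  (p0=3, p1=3, p2=7, p3=0, p4=3) → (p0=2, p1=3, p2=10, p3=0, p4=6)
step 3: fire γ:  (p0=2, p1=3, p2=10, p3=0, p4=6) → (p0=4, p1=1, p2=8, p3=0, p4=6)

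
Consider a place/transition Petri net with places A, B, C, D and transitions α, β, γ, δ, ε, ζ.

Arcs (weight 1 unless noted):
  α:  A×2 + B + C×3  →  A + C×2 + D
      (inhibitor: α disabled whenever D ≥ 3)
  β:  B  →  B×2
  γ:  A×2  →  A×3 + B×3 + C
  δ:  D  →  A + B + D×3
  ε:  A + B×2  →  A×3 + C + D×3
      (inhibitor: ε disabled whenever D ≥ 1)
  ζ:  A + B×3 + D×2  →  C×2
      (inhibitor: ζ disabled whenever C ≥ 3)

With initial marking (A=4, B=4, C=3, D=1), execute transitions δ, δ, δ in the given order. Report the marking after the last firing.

(A=7, B=7, C=3, D=7)

step 1: fire δ:  (A=4, B=4, C=3, D=1) → (A=5, B=5, C=3, D=3)
step 2: fire δ:  (A=5, B=5, C=3, D=3) → (A=6, B=6, C=3, D=5)
step 3: fire δ:  (A=6, B=6, C=3, D=5) → (A=7, B=7, C=3, D=7)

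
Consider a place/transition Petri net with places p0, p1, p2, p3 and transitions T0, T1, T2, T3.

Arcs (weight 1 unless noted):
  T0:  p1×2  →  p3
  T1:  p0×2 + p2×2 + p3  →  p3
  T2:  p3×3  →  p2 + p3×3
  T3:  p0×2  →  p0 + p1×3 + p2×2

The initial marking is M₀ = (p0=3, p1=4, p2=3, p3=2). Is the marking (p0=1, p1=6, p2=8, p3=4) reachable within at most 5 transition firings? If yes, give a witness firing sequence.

YES — reachable via ⟨T0, T0, T2, T3, T3⟩ (5 firings)

step 1: fire T0:  (p0=3, p1=4, p2=3, p3=2) → (p0=3, p1=2, p2=3, p3=3)
step 2: fire T0:  (p0=3, p1=2, p2=3, p3=3) → (p0=3, p1=0, p2=3, p3=4)
step 3: fire T2:  (p0=3, p1=0, p2=3, p3=4) → (p0=3, p1=0, p2=4, p3=4)
step 4: fire T3:  (p0=3, p1=0, p2=4, p3=4) → (p0=2, p1=3, p2=6, p3=4)
step 5: fire T3:  (p0=2, p1=3, p2=6, p3=4) → (p0=1, p1=6, p2=8, p3=4)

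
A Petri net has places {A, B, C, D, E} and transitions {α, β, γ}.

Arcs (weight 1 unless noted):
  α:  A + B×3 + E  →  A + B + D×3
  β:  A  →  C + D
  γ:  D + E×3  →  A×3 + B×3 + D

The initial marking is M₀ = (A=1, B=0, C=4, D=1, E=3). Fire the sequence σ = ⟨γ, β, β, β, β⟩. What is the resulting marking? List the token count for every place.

(A=0, B=3, C=8, D=5, E=0)

step 1: fire γ:  (A=1, B=0, C=4, D=1, E=3) → (A=4, B=3, C=4, D=1, E=0)
step 2: fire β:  (A=4, B=3, C=4, D=1, E=0) → (A=3, B=3, C=5, D=2, E=0)
step 3: fire β:  (A=3, B=3, C=5, D=2, E=0) → (A=2, B=3, C=6, D=3, E=0)
step 4: fire β:  (A=2, B=3, C=6, D=3, E=0) → (A=1, B=3, C=7, D=4, E=0)
step 5: fire β:  (A=1, B=3, C=7, D=4, E=0) → (A=0, B=3, C=8, D=5, E=0)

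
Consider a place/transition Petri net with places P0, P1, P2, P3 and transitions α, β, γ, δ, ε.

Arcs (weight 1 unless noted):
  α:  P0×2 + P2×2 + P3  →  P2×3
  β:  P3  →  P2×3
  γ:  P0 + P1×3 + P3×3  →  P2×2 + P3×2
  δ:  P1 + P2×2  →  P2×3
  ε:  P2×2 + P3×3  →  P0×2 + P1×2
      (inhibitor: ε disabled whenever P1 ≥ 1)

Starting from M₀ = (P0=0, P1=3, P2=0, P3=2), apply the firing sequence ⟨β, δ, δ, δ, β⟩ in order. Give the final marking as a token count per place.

step 1: fire β:  (P0=0, P1=3, P2=0, P3=2) → (P0=0, P1=3, P2=3, P3=1)
step 2: fire δ:  (P0=0, P1=3, P2=3, P3=1) → (P0=0, P1=2, P2=4, P3=1)
step 3: fire δ:  (P0=0, P1=2, P2=4, P3=1) → (P0=0, P1=1, P2=5, P3=1)
step 4: fire δ:  (P0=0, P1=1, P2=5, P3=1) → (P0=0, P1=0, P2=6, P3=1)
step 5: fire β:  (P0=0, P1=0, P2=6, P3=1) → (P0=0, P1=0, P2=9, P3=0)

(P0=0, P1=0, P2=9, P3=0)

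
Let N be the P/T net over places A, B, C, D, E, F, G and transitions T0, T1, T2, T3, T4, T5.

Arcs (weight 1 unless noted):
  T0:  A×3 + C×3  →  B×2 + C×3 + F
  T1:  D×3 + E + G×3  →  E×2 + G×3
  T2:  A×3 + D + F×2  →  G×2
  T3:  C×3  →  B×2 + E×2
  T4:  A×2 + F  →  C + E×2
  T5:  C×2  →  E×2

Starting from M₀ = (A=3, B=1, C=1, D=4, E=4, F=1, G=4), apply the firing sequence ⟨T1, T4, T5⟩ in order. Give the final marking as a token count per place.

(A=1, B=1, C=0, D=1, E=9, F=0, G=4)

step 1: fire T1:  (A=3, B=1, C=1, D=4, E=4, F=1, G=4) → (A=3, B=1, C=1, D=1, E=5, F=1, G=4)
step 2: fire T4:  (A=3, B=1, C=1, D=1, E=5, F=1, G=4) → (A=1, B=1, C=2, D=1, E=7, F=0, G=4)
step 3: fire T5:  (A=1, B=1, C=2, D=1, E=7, F=0, G=4) → (A=1, B=1, C=0, D=1, E=9, F=0, G=4)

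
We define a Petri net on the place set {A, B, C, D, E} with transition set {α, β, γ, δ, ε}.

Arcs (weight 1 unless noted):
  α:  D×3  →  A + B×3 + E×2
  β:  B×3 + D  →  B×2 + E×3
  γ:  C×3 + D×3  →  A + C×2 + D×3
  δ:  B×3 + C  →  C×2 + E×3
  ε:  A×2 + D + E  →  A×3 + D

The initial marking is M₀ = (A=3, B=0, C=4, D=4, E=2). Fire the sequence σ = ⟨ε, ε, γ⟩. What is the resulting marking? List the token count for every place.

step 1: fire ε:  (A=3, B=0, C=4, D=4, E=2) → (A=4, B=0, C=4, D=4, E=1)
step 2: fire ε:  (A=4, B=0, C=4, D=4, E=1) → (A=5, B=0, C=4, D=4, E=0)
step 3: fire γ:  (A=5, B=0, C=4, D=4, E=0) → (A=6, B=0, C=3, D=4, E=0)

(A=6, B=0, C=3, D=4, E=0)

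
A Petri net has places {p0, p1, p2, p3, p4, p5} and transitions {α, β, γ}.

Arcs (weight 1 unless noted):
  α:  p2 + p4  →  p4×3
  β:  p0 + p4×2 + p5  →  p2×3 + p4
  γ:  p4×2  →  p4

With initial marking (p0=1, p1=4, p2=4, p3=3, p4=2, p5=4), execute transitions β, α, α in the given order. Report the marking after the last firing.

(p0=0, p1=4, p2=5, p3=3, p4=5, p5=3)

step 1: fire β:  (p0=1, p1=4, p2=4, p3=3, p4=2, p5=4) → (p0=0, p1=4, p2=7, p3=3, p4=1, p5=3)
step 2: fire α:  (p0=0, p1=4, p2=7, p3=3, p4=1, p5=3) → (p0=0, p1=4, p2=6, p3=3, p4=3, p5=3)
step 3: fire α:  (p0=0, p1=4, p2=6, p3=3, p4=3, p5=3) → (p0=0, p1=4, p2=5, p3=3, p4=5, p5=3)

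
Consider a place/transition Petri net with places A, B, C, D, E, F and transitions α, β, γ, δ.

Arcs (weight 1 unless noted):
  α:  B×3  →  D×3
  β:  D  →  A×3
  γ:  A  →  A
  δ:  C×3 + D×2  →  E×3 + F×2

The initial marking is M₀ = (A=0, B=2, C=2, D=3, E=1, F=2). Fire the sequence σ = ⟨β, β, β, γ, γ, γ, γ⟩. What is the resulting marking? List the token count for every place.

step 1: fire β:  (A=0, B=2, C=2, D=3, E=1, F=2) → (A=3, B=2, C=2, D=2, E=1, F=2)
step 2: fire β:  (A=3, B=2, C=2, D=2, E=1, F=2) → (A=6, B=2, C=2, D=1, E=1, F=2)
step 3: fire β:  (A=6, B=2, C=2, D=1, E=1, F=2) → (A=9, B=2, C=2, D=0, E=1, F=2)
step 4: fire γ:  (A=9, B=2, C=2, D=0, E=1, F=2) → (A=9, B=2, C=2, D=0, E=1, F=2)
step 5: fire γ:  (A=9, B=2, C=2, D=0, E=1, F=2) → (A=9, B=2, C=2, D=0, E=1, F=2)
step 6: fire γ:  (A=9, B=2, C=2, D=0, E=1, F=2) → (A=9, B=2, C=2, D=0, E=1, F=2)
step 7: fire γ:  (A=9, B=2, C=2, D=0, E=1, F=2) → (A=9, B=2, C=2, D=0, E=1, F=2)

(A=9, B=2, C=2, D=0, E=1, F=2)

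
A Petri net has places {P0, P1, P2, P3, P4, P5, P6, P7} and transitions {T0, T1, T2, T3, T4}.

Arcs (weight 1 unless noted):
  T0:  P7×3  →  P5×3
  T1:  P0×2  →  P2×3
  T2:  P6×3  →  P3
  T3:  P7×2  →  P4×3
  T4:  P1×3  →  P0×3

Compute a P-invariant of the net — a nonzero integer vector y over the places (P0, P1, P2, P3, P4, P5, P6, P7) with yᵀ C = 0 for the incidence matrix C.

y = (P0:3, P1:3, P2:2, P3:0, P4:0, P5:0, P6:0, P7:0)

Incidence matrix C (rows=places, cols=transitions):
       T0   T1   T2   T3   T4
   P0   0   -2    0    0    3
   P1   0    0    0    0   -3
   P2   0    3    0    0    0
   P3   0    0    1    0    0
   P4   0    0    0    3    0
   P5   3    0    0    0    0
   P6   0    0   -3    0    0
   P7  -3    0    0   -2    0

Candidate y = [3, 3, 2, 0, 0, 0, 0, 0]; check y·C column-wise:
  col T0: 3·0 + 3·0 + 2·0 + 0·3 + 0·-3 = 0
  col T1: 3·-2 + 3·0 + 2·3 = 0
  col T2: 3·0 + 3·0 + 2·0 + 0·1 + 0·-3 = 0
  col T3: 3·0 + 3·0 + 2·0 + 0·3 + 0·-2 = 0
  col T4: 3·3 + 3·-3 + 2·0 = 0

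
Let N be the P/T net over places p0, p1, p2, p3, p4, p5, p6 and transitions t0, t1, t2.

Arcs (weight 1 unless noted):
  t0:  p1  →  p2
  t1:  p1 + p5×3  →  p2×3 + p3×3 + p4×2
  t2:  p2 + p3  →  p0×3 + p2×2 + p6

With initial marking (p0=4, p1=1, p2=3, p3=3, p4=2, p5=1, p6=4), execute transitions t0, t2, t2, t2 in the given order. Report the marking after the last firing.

step 1: fire t0:  (p0=4, p1=1, p2=3, p3=3, p4=2, p5=1, p6=4) → (p0=4, p1=0, p2=4, p3=3, p4=2, p5=1, p6=4)
step 2: fire t2:  (p0=4, p1=0, p2=4, p3=3, p4=2, p5=1, p6=4) → (p0=7, p1=0, p2=5, p3=2, p4=2, p5=1, p6=5)
step 3: fire t2:  (p0=7, p1=0, p2=5, p3=2, p4=2, p5=1, p6=5) → (p0=10, p1=0, p2=6, p3=1, p4=2, p5=1, p6=6)
step 4: fire t2:  (p0=10, p1=0, p2=6, p3=1, p4=2, p5=1, p6=6) → (p0=13, p1=0, p2=7, p3=0, p4=2, p5=1, p6=7)

(p0=13, p1=0, p2=7, p3=0, p4=2, p5=1, p6=7)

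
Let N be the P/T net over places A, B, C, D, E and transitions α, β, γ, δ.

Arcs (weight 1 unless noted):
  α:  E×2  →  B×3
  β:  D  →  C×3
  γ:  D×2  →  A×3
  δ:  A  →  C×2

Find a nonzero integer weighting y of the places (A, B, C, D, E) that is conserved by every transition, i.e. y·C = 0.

y = (A:2, B:0, C:1, D:3, E:0)

Incidence matrix C (rows=places, cols=transitions):
        α    β    γ    δ
    A   0    0    3   -1
    B   3    0    0    0
    C   0    3    0    2
    D   0   -1   -2    0
    E  -2    0    0    0

Candidate y = [2, 0, 1, 3, 0]; check y·C column-wise:
  col α: 2·0 + 0·3 + 1·0 + 3·0 + 0·-2 = 0
  col β: 2·0 + 1·3 + 3·-1 = 0
  col γ: 2·3 + 1·0 + 3·-2 = 0
  col δ: 2·-1 + 1·2 + 3·0 = 0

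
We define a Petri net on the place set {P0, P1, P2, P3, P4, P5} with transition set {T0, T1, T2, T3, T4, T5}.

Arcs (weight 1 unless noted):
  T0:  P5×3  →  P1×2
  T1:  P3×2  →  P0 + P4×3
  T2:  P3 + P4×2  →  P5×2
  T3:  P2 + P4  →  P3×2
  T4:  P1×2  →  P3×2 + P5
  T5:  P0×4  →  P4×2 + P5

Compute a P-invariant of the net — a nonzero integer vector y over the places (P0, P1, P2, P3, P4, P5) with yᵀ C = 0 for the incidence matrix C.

Incidence matrix C (rows=places, cols=transitions):
       T0   T1   T2   T3   T4   T5
   P0   0    1    0    0    0   -4
   P1   2    0    0    0   -2    0
   P2   0    0    0   -1    0    0
   P3   0   -2   -1    2    2    0
   P4   0    3   -2   -1    0    2
   P5  -3    0    2    0    1    1

Candidate y = [1, 3, 3, 2, 1, 2]; check y·C column-wise:
  col T0: 1·0 + 3·2 + 3·0 + 2·0 + 1·0 + 2·-3 = 0
  col T1: 1·1 + 3·0 + 3·0 + 2·-2 + 1·3 + 2·0 = 0
  col T2: 1·0 + 3·0 + 3·0 + 2·-1 + 1·-2 + 2·2 = 0
  col T3: 1·0 + 3·0 + 3·-1 + 2·2 + 1·-1 + 2·0 = 0
  col T4: 1·0 + 3·-2 + 3·0 + 2·2 + 1·0 + 2·1 = 0
  col T5: 1·-4 + 3·0 + 3·0 + 2·0 + 1·2 + 2·1 = 0

y = (P0:1, P1:3, P2:3, P3:2, P4:1, P5:2)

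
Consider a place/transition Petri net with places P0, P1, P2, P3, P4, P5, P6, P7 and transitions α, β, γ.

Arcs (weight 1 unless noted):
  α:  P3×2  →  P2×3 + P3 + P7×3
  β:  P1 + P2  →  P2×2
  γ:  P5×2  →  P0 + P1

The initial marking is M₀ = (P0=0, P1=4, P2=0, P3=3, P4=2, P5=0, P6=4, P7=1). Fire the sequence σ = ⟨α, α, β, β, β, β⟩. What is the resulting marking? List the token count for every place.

(P0=0, P1=0, P2=10, P3=1, P4=2, P5=0, P6=4, P7=7)

step 1: fire α:  (P0=0, P1=4, P2=0, P3=3, P4=2, P5=0, P6=4, P7=1) → (P0=0, P1=4, P2=3, P3=2, P4=2, P5=0, P6=4, P7=4)
step 2: fire α:  (P0=0, P1=4, P2=3, P3=2, P4=2, P5=0, P6=4, P7=4) → (P0=0, P1=4, P2=6, P3=1, P4=2, P5=0, P6=4, P7=7)
step 3: fire β:  (P0=0, P1=4, P2=6, P3=1, P4=2, P5=0, P6=4, P7=7) → (P0=0, P1=3, P2=7, P3=1, P4=2, P5=0, P6=4, P7=7)
step 4: fire β:  (P0=0, P1=3, P2=7, P3=1, P4=2, P5=0, P6=4, P7=7) → (P0=0, P1=2, P2=8, P3=1, P4=2, P5=0, P6=4, P7=7)
step 5: fire β:  (P0=0, P1=2, P2=8, P3=1, P4=2, P5=0, P6=4, P7=7) → (P0=0, P1=1, P2=9, P3=1, P4=2, P5=0, P6=4, P7=7)
step 6: fire β:  (P0=0, P1=1, P2=9, P3=1, P4=2, P5=0, P6=4, P7=7) → (P0=0, P1=0, P2=10, P3=1, P4=2, P5=0, P6=4, P7=7)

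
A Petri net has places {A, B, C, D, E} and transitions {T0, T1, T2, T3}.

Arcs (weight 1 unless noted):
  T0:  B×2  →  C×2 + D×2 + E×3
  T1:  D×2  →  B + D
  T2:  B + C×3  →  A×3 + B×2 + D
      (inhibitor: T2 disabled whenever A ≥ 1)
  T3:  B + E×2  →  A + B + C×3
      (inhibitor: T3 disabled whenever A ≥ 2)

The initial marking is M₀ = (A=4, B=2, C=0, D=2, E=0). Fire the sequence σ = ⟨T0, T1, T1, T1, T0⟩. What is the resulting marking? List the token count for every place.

(A=4, B=1, C=4, D=3, E=6)

step 1: fire T0:  (A=4, B=2, C=0, D=2, E=0) → (A=4, B=0, C=2, D=4, E=3)
step 2: fire T1:  (A=4, B=0, C=2, D=4, E=3) → (A=4, B=1, C=2, D=3, E=3)
step 3: fire T1:  (A=4, B=1, C=2, D=3, E=3) → (A=4, B=2, C=2, D=2, E=3)
step 4: fire T1:  (A=4, B=2, C=2, D=2, E=3) → (A=4, B=3, C=2, D=1, E=3)
step 5: fire T0:  (A=4, B=3, C=2, D=1, E=3) → (A=4, B=1, C=4, D=3, E=6)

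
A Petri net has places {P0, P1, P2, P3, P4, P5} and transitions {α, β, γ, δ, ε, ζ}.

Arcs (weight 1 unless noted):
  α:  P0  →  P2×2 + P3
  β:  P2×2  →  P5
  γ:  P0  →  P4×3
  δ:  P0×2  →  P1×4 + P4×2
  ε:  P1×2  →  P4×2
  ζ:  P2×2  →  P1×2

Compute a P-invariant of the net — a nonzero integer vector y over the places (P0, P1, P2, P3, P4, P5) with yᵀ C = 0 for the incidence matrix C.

Incidence matrix C (rows=places, cols=transitions):
        α    β    γ    δ    ε    ζ
   P0  -1    0   -1   -2    0    0
   P1   0    0    0    4   -2    2
   P2   2   -2    0    0    0   -2
   P3   1    0    0    0    0    0
   P4   0    0    3    2    2    0
   P5   0    1    0    0    0    0

Candidate y = [3, 1, 1, 1, 1, 2]; check y·C column-wise:
  col α: 3·-1 + 1·0 + 1·2 + 1·1 + 1·0 + 2·0 = 0
  col β: 3·0 + 1·0 + 1·-2 + 1·0 + 1·0 + 2·1 = 0
  col γ: 3·-1 + 1·0 + 1·0 + 1·0 + 1·3 + 2·0 = 0
  col δ: 3·-2 + 1·4 + 1·0 + 1·0 + 1·2 + 2·0 = 0
  col ε: 3·0 + 1·-2 + 1·0 + 1·0 + 1·2 + 2·0 = 0
  col ζ: 3·0 + 1·2 + 1·-2 + 1·0 + 1·0 + 2·0 = 0

y = (P0:3, P1:1, P2:1, P3:1, P4:1, P5:2)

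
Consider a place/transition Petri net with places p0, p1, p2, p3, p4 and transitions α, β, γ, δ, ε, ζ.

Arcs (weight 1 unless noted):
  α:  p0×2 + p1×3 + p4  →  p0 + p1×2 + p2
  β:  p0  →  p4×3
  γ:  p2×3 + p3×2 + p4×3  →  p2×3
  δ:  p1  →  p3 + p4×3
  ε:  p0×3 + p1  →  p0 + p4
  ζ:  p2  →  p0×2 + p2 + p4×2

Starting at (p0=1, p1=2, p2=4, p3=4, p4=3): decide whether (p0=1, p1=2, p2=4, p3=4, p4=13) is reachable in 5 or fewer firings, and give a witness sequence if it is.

NO — not reachable within 5 firings

depth 0: 1 marking
depth 1: 5 markings reached so far
depth 2: 14 markings reached so far
depth 3: 32 markings reached so far
depth 4: 62 markings reached so far
depth 5: 105 markings reached so far
target is not among the 105 markings reachable within 5 steps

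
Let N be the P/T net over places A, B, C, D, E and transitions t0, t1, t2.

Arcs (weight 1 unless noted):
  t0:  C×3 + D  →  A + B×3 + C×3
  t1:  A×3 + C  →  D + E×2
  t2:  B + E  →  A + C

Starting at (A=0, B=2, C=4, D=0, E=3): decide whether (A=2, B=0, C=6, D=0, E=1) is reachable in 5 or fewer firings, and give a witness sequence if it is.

YES — reachable via ⟨t2, t2⟩ (2 firings)

step 1: fire t2:  (A=0, B=2, C=4, D=0, E=3) → (A=1, B=1, C=5, D=0, E=2)
step 2: fire t2:  (A=1, B=1, C=5, D=0, E=2) → (A=2, B=0, C=6, D=0, E=1)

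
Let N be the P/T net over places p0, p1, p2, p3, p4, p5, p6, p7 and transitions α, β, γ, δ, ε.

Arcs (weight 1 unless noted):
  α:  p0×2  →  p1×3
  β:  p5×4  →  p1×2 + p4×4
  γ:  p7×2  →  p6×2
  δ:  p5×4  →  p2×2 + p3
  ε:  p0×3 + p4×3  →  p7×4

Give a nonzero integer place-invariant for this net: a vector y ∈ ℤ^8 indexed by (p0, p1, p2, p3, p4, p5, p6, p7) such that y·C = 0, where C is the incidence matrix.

y = (p0:0, p1:0, p2:1, p3:-2, p4:0, p5:0, p6:0, p7:0)

Incidence matrix C (rows=places, cols=transitions):
        α    β    γ    δ    ε
   p0  -2    0    0    0   -3
   p1   3    2    0    0    0
   p2   0    0    0    2    0
   p3   0    0    0    1    0
   p4   0    4    0    0   -3
   p5   0   -4    0   -4    0
   p6   0    0    2    0    0
   p7   0    0   -2    0    4

Candidate y = [0, 0, 1, -2, 0, 0, 0, 0]; check y·C column-wise:
  col α: 0·-2 + 0·3 + 1·0 + -2·0 = 0
  col β: 0·2 + 1·0 + -2·0 + 0·4 + 0·-4 = 0
  col γ: 1·0 + -2·0 + 0·2 + 0·-2 = 0
  col δ: 1·2 + -2·1 + 0·-4 = 0
  col ε: 0·-3 + 1·0 + -2·0 + 0·-3 + 0·4 = 0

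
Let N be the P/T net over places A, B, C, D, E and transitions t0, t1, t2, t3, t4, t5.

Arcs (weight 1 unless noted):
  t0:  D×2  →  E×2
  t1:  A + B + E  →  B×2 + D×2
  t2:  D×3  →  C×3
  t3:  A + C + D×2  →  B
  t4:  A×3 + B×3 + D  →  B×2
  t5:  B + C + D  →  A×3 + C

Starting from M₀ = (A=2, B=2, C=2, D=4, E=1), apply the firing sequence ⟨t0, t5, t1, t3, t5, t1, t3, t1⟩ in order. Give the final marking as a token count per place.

(A=3, B=5, C=0, D=2, E=0)

step 1: fire t0:  (A=2, B=2, C=2, D=4, E=1) → (A=2, B=2, C=2, D=2, E=3)
step 2: fire t5:  (A=2, B=2, C=2, D=2, E=3) → (A=5, B=1, C=2, D=1, E=3)
step 3: fire t1:  (A=5, B=1, C=2, D=1, E=3) → (A=4, B=2, C=2, D=3, E=2)
step 4: fire t3:  (A=4, B=2, C=2, D=3, E=2) → (A=3, B=3, C=1, D=1, E=2)
step 5: fire t5:  (A=3, B=3, C=1, D=1, E=2) → (A=6, B=2, C=1, D=0, E=2)
step 6: fire t1:  (A=6, B=2, C=1, D=0, E=2) → (A=5, B=3, C=1, D=2, E=1)
step 7: fire t3:  (A=5, B=3, C=1, D=2, E=1) → (A=4, B=4, C=0, D=0, E=1)
step 8: fire t1:  (A=4, B=4, C=0, D=0, E=1) → (A=3, B=5, C=0, D=2, E=0)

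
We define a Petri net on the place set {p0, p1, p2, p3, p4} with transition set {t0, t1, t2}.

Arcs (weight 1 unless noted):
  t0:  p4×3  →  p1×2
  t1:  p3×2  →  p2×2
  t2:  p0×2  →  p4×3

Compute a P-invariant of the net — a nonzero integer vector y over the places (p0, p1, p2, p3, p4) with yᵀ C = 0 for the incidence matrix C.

Incidence matrix C (rows=places, cols=transitions):
       t0   t1   t2
   p0   0    0   -2
   p1   2    0    0
   p2   0    2    0
   p3   0   -2    0
   p4  -3    0    3

Candidate y = [0, 0, 1, 1, 0]; check y·C column-wise:
  col t0: 0·2 + 1·0 + 1·0 + 0·-3 = 0
  col t1: 1·2 + 1·-2 = 0
  col t2: 0·-2 + 1·0 + 1·0 + 0·3 = 0

y = (p0:0, p1:0, p2:1, p3:1, p4:0)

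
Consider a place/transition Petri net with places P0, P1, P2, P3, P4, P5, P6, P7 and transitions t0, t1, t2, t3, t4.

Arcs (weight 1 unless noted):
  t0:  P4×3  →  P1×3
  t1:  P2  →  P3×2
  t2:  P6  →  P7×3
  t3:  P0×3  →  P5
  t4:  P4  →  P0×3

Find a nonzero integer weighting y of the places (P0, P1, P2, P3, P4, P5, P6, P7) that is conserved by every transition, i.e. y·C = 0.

y = (P0:0, P1:0, P2:2, P3:1, P4:0, P5:0, P6:0, P7:0)

Incidence matrix C (rows=places, cols=transitions):
       t0   t1   t2   t3   t4
   P0   0    0    0   -3    3
   P1   3    0    0    0    0
   P2   0   -1    0    0    0
   P3   0    2    0    0    0
   P4  -3    0    0    0   -1
   P5   0    0    0    1    0
   P6   0    0   -1    0    0
   P7   0    0    3    0    0

Candidate y = [0, 0, 2, 1, 0, 0, 0, 0]; check y·C column-wise:
  col t0: 0·3 + 2·0 + 1·0 + 0·-3 = 0
  col t1: 2·-1 + 1·2 = 0
  col t2: 2·0 + 1·0 + 0·-1 + 0·3 = 0
  col t3: 0·-3 + 2·0 + 1·0 + 0·1 = 0
  col t4: 0·3 + 2·0 + 1·0 + 0·-1 = 0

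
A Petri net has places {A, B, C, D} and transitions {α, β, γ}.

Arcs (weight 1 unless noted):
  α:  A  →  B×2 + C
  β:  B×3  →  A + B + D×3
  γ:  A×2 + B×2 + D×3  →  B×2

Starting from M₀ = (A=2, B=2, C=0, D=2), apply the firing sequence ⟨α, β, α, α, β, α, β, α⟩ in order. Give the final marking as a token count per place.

(A=0, B=6, C=5, D=11)

step 1: fire α:  (A=2, B=2, C=0, D=2) → (A=1, B=4, C=1, D=2)
step 2: fire β:  (A=1, B=4, C=1, D=2) → (A=2, B=2, C=1, D=5)
step 3: fire α:  (A=2, B=2, C=1, D=5) → (A=1, B=4, C=2, D=5)
step 4: fire α:  (A=1, B=4, C=2, D=5) → (A=0, B=6, C=3, D=5)
step 5: fire β:  (A=0, B=6, C=3, D=5) → (A=1, B=4, C=3, D=8)
step 6: fire α:  (A=1, B=4, C=3, D=8) → (A=0, B=6, C=4, D=8)
step 7: fire β:  (A=0, B=6, C=4, D=8) → (A=1, B=4, C=4, D=11)
step 8: fire α:  (A=1, B=4, C=4, D=11) → (A=0, B=6, C=5, D=11)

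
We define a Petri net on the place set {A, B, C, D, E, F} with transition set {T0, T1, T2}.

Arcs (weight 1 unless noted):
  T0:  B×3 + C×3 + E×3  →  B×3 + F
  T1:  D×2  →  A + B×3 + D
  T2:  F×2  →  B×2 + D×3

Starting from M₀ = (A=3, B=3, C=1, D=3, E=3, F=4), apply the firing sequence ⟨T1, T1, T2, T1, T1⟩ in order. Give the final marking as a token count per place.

(A=7, B=17, C=1, D=2, E=3, F=2)

step 1: fire T1:  (A=3, B=3, C=1, D=3, E=3, F=4) → (A=4, B=6, C=1, D=2, E=3, F=4)
step 2: fire T1:  (A=4, B=6, C=1, D=2, E=3, F=4) → (A=5, B=9, C=1, D=1, E=3, F=4)
step 3: fire T2:  (A=5, B=9, C=1, D=1, E=3, F=4) → (A=5, B=11, C=1, D=4, E=3, F=2)
step 4: fire T1:  (A=5, B=11, C=1, D=4, E=3, F=2) → (A=6, B=14, C=1, D=3, E=3, F=2)
step 5: fire T1:  (A=6, B=14, C=1, D=3, E=3, F=2) → (A=7, B=17, C=1, D=2, E=3, F=2)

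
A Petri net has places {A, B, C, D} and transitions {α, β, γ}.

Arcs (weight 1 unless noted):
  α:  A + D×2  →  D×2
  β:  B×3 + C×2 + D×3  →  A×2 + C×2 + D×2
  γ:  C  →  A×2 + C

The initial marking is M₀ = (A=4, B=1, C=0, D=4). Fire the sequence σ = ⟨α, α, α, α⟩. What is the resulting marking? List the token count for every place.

(A=0, B=1, C=0, D=4)

step 1: fire α:  (A=4, B=1, C=0, D=4) → (A=3, B=1, C=0, D=4)
step 2: fire α:  (A=3, B=1, C=0, D=4) → (A=2, B=1, C=0, D=4)
step 3: fire α:  (A=2, B=1, C=0, D=4) → (A=1, B=1, C=0, D=4)
step 4: fire α:  (A=1, B=1, C=0, D=4) → (A=0, B=1, C=0, D=4)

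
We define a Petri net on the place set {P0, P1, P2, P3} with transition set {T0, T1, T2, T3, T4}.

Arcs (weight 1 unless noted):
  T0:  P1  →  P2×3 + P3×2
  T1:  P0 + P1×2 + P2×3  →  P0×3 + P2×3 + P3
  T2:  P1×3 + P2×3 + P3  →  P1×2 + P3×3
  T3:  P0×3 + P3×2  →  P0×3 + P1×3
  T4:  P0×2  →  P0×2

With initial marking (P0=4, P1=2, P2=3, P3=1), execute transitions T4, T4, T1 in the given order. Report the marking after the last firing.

(P0=6, P1=0, P2=3, P3=2)

step 1: fire T4:  (P0=4, P1=2, P2=3, P3=1) → (P0=4, P1=2, P2=3, P3=1)
step 2: fire T4:  (P0=4, P1=2, P2=3, P3=1) → (P0=4, P1=2, P2=3, P3=1)
step 3: fire T1:  (P0=4, P1=2, P2=3, P3=1) → (P0=6, P1=0, P2=3, P3=2)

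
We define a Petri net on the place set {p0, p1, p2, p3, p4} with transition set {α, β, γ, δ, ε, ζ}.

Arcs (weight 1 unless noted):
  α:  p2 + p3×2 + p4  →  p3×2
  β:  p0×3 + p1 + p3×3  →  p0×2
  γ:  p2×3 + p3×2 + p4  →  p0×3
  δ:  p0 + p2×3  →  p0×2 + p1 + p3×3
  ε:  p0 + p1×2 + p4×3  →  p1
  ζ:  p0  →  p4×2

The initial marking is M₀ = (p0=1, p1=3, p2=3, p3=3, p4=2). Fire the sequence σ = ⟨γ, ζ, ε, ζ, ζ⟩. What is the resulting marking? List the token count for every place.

(p0=0, p1=2, p2=0, p3=1, p4=4)

step 1: fire γ:  (p0=1, p1=3, p2=3, p3=3, p4=2) → (p0=4, p1=3, p2=0, p3=1, p4=1)
step 2: fire ζ:  (p0=4, p1=3, p2=0, p3=1, p4=1) → (p0=3, p1=3, p2=0, p3=1, p4=3)
step 3: fire ε:  (p0=3, p1=3, p2=0, p3=1, p4=3) → (p0=2, p1=2, p2=0, p3=1, p4=0)
step 4: fire ζ:  (p0=2, p1=2, p2=0, p3=1, p4=0) → (p0=1, p1=2, p2=0, p3=1, p4=2)
step 5: fire ζ:  (p0=1, p1=2, p2=0, p3=1, p4=2) → (p0=0, p1=2, p2=0, p3=1, p4=4)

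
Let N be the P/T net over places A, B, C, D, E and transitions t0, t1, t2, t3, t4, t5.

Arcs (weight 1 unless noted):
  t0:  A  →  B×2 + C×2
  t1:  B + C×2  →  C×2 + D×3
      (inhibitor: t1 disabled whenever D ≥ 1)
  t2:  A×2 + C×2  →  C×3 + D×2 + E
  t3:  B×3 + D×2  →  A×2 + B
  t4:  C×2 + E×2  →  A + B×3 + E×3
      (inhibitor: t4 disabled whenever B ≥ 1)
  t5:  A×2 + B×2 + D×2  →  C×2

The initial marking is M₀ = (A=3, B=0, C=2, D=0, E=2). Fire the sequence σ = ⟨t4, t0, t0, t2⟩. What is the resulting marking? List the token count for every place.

(A=0, B=7, C=5, D=2, E=4)

step 1: fire t4:  (A=3, B=0, C=2, D=0, E=2) → (A=4, B=3, C=0, D=0, E=3)
step 2: fire t0:  (A=4, B=3, C=0, D=0, E=3) → (A=3, B=5, C=2, D=0, E=3)
step 3: fire t0:  (A=3, B=5, C=2, D=0, E=3) → (A=2, B=7, C=4, D=0, E=3)
step 4: fire t2:  (A=2, B=7, C=4, D=0, E=3) → (A=0, B=7, C=5, D=2, E=4)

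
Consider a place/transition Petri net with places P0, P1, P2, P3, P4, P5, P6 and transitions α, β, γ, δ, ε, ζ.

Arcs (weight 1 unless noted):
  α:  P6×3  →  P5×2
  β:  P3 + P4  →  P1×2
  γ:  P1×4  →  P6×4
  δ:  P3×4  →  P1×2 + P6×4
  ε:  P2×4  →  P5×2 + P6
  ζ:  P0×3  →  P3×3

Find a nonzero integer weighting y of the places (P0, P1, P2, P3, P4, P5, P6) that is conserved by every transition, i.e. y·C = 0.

Incidence matrix C (rows=places, cols=transitions):
        α    β    γ    δ    ε    ζ
   P0   0    0    0    0    0   -3
   P1   0    2   -4    2    0    0
   P2   0    0    0    0   -4    0
   P3   0   -1    0   -4    0    3
   P4   0   -1    0    0    0    0
   P5   2    0    0    0    2    0
   P6  -3    0    4    4    1    0

Candidate y = [3, 2, 2, 3, 1, 3, 2]; check y·C column-wise:
  col α: 3·0 + 2·0 + 2·0 + 3·0 + 1·0 + 3·2 + 2·-3 = 0
  col β: 3·0 + 2·2 + 2·0 + 3·-1 + 1·-1 + 3·0 + 2·0 = 0
  col γ: 3·0 + 2·-4 + 2·0 + 3·0 + 1·0 + 3·0 + 2·4 = 0
  col δ: 3·0 + 2·2 + 2·0 + 3·-4 + 1·0 + 3·0 + 2·4 = 0
  col ε: 3·0 + 2·0 + 2·-4 + 3·0 + 1·0 + 3·2 + 2·1 = 0
  col ζ: 3·-3 + 2·0 + 2·0 + 3·3 + 1·0 + 3·0 + 2·0 = 0

y = (P0:3, P1:2, P2:2, P3:3, P4:1, P5:3, P6:2)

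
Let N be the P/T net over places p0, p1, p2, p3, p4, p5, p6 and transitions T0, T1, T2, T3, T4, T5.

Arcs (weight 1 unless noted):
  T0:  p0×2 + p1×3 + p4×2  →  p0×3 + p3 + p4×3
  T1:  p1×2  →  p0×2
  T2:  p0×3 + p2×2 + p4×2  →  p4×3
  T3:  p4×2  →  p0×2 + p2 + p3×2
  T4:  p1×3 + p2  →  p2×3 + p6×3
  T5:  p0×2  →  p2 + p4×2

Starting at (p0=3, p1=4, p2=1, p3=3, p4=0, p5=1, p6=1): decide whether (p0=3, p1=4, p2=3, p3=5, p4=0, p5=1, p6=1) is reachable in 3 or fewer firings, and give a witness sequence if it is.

YES — reachable via ⟨T5, T3⟩ (2 firings)

step 1: fire T5:  (p0=3, p1=4, p2=1, p3=3, p4=0, p5=1, p6=1) → (p0=1, p1=4, p2=2, p3=3, p4=2, p5=1, p6=1)
step 2: fire T3:  (p0=1, p1=4, p2=2, p3=3, p4=2, p5=1, p6=1) → (p0=3, p1=4, p2=3, p3=5, p4=0, p5=1, p6=1)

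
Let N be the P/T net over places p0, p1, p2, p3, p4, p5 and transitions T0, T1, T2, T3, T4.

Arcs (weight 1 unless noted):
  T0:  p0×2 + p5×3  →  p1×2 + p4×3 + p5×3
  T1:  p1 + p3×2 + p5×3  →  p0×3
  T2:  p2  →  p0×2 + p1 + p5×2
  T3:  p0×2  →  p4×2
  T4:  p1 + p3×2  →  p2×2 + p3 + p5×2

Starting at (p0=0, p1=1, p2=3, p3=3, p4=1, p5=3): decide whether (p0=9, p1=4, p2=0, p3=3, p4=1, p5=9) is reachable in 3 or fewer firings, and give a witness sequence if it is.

NO — not reachable within 3 firings

depth 0: 1 marking
depth 1: 4 markings reached so far
depth 2: 10 markings reached so far
depth 3: 21 markings reached so far
target is not among the 21 markings reachable within 3 steps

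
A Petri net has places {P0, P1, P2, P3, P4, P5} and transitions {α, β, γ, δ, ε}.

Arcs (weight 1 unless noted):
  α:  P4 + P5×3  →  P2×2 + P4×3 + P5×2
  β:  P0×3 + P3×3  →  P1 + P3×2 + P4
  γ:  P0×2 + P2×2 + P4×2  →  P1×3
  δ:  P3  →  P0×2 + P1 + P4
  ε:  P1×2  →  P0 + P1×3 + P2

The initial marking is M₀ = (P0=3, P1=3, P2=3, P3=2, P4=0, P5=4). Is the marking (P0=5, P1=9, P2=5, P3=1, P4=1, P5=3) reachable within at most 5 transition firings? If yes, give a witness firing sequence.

step 1: fire δ:  (P0=3, P1=3, P2=3, P3=2, P4=0, P5=4) → (P0=5, P1=4, P2=3, P3=1, P4=1, P5=4)
step 2: fire α:  (P0=5, P1=4, P2=3, P3=1, P4=1, P5=4) → (P0=5, P1=4, P2=5, P3=1, P4=3, P5=3)
step 3: fire γ:  (P0=5, P1=4, P2=5, P3=1, P4=3, P5=3) → (P0=3, P1=7, P2=3, P3=1, P4=1, P5=3)
step 4: fire ε:  (P0=3, P1=7, P2=3, P3=1, P4=1, P5=3) → (P0=4, P1=8, P2=4, P3=1, P4=1, P5=3)
step 5: fire ε:  (P0=4, P1=8, P2=4, P3=1, P4=1, P5=3) → (P0=5, P1=9, P2=5, P3=1, P4=1, P5=3)

YES — reachable via ⟨δ, α, γ, ε, ε⟩ (5 firings)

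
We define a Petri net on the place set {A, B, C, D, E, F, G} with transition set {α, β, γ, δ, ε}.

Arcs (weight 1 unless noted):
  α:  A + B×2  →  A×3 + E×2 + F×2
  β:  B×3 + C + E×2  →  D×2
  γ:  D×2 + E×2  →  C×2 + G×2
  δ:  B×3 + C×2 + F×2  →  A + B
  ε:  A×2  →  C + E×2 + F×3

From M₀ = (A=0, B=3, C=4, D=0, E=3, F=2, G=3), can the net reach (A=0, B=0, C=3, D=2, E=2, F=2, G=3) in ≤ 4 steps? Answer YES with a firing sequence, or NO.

depth 0: 1 marking
depth 1: 3 markings reached so far
depth 2: 3 markings reached so far
(frontier empty at depth 2; search complete)
target is not among the 3 markings reachable within 4 steps

NO — not reachable within 4 firings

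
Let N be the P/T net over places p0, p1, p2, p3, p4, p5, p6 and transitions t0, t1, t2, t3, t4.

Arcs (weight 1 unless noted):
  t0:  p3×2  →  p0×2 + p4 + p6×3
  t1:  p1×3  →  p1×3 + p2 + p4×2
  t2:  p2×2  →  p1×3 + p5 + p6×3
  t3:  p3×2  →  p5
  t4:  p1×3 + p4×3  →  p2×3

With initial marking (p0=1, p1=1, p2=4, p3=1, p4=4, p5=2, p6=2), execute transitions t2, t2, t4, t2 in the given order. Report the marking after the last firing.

(p0=1, p1=7, p2=1, p3=1, p4=1, p5=5, p6=11)

step 1: fire t2:  (p0=1, p1=1, p2=4, p3=1, p4=4, p5=2, p6=2) → (p0=1, p1=4, p2=2, p3=1, p4=4, p5=3, p6=5)
step 2: fire t2:  (p0=1, p1=4, p2=2, p3=1, p4=4, p5=3, p6=5) → (p0=1, p1=7, p2=0, p3=1, p4=4, p5=4, p6=8)
step 3: fire t4:  (p0=1, p1=7, p2=0, p3=1, p4=4, p5=4, p6=8) → (p0=1, p1=4, p2=3, p3=1, p4=1, p5=4, p6=8)
step 4: fire t2:  (p0=1, p1=4, p2=3, p3=1, p4=1, p5=4, p6=8) → (p0=1, p1=7, p2=1, p3=1, p4=1, p5=5, p6=11)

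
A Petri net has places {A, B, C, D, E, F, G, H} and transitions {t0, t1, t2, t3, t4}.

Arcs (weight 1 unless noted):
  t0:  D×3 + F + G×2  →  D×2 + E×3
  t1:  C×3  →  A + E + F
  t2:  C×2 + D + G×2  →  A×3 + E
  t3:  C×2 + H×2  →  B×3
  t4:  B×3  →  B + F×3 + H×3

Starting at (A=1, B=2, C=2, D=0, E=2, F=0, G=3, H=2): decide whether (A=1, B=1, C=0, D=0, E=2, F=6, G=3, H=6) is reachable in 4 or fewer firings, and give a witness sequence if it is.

step 1: fire t3:  (A=1, B=2, C=2, D=0, E=2, F=0, G=3, H=2) → (A=1, B=5, C=0, D=0, E=2, F=0, G=3, H=0)
step 2: fire t4:  (A=1, B=5, C=0, D=0, E=2, F=0, G=3, H=0) → (A=1, B=3, C=0, D=0, E=2, F=3, G=3, H=3)
step 3: fire t4:  (A=1, B=3, C=0, D=0, E=2, F=3, G=3, H=3) → (A=1, B=1, C=0, D=0, E=2, F=6, G=3, H=6)

YES — reachable via ⟨t3, t4, t4⟩ (3 firings)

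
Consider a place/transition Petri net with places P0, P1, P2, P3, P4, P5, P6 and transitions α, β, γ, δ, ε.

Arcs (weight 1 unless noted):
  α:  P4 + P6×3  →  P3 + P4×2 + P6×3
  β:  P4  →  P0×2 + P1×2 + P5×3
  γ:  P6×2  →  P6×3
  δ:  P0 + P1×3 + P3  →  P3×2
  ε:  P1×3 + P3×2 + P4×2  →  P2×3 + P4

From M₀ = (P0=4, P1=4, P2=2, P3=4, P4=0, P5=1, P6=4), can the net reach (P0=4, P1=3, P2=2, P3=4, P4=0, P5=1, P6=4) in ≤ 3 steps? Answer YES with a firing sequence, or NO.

depth 0: 1 marking
depth 1: 3 markings reached so far
depth 2: 5 markings reached so far
depth 3: 7 markings reached so far
target is not among the 7 markings reachable within 3 steps

NO — not reachable within 3 firings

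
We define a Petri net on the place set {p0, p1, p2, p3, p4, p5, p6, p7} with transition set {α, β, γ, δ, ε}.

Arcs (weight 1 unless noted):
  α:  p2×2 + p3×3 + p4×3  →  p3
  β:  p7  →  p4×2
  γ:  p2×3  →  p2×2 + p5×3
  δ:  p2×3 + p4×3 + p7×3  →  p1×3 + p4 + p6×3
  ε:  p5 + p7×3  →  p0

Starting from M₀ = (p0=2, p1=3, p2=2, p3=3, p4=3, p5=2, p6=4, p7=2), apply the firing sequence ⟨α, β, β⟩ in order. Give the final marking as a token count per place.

step 1: fire α:  (p0=2, p1=3, p2=2, p3=3, p4=3, p5=2, p6=4, p7=2) → (p0=2, p1=3, p2=0, p3=1, p4=0, p5=2, p6=4, p7=2)
step 2: fire β:  (p0=2, p1=3, p2=0, p3=1, p4=0, p5=2, p6=4, p7=2) → (p0=2, p1=3, p2=0, p3=1, p4=2, p5=2, p6=4, p7=1)
step 3: fire β:  (p0=2, p1=3, p2=0, p3=1, p4=2, p5=2, p6=4, p7=1) → (p0=2, p1=3, p2=0, p3=1, p4=4, p5=2, p6=4, p7=0)

(p0=2, p1=3, p2=0, p3=1, p4=4, p5=2, p6=4, p7=0)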